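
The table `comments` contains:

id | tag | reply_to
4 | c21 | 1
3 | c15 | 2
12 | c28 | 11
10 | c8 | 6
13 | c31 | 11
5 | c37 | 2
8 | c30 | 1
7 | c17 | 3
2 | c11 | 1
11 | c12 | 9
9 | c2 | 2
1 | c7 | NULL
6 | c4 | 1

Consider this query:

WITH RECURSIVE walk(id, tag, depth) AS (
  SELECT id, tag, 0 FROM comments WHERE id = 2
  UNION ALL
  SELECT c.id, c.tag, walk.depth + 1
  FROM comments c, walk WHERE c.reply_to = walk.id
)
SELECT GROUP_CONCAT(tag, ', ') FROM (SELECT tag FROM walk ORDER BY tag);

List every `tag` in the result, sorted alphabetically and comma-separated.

c11, c12, c15, c17, c2, c28, c31, c37

Base: id=2 (c11) at depth 0.
Iteration 1: rows with reply_to in {2} -> c15 (id 3, depth 1), c37 (id 5, depth 1), c2 (id 9, depth 1).
Iteration 2: rows with reply_to in {3,5,9} -> c17 (id 7, depth 2), c12 (id 11, depth 2).
Iteration 3: rows with reply_to in {7,11} -> c28 (id 12, depth 3), c31 (id 13, depth 3).
Iteration 4: no rows with reply_to in {12,13}; recursion stops.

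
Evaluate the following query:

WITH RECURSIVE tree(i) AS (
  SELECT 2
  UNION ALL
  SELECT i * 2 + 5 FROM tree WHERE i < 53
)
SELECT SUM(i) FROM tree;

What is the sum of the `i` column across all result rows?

Base: i=2.
Iteration 1: 2 < 53 holds -> i = 2 * 2 + 5 = 9.
Iteration 2: 9 < 53 holds -> i = 9 * 2 + 5 = 23.
Iteration 3: 23 < 53 holds -> i = 23 * 2 + 5 = 51.
Iteration 4: 51 < 53 holds -> i = 51 * 2 + 5 = 107.
Iteration 5: 107 < 53 fails; recursion stops.
SUM(i) = 2 + 9 + 23 + 51 + 107 = 192.

192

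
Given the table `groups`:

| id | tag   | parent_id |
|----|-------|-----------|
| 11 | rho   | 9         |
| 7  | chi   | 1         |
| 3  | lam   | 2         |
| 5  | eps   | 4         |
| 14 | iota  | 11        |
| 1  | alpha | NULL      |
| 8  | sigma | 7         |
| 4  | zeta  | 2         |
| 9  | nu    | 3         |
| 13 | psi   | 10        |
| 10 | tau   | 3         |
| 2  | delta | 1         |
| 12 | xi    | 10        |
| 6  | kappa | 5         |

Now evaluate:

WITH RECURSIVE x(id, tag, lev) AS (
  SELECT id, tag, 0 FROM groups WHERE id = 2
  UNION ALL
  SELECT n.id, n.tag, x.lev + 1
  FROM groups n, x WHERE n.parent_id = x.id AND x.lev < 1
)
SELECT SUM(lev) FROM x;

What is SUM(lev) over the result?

Base: id=2 (delta) at lev 0.
Iteration 1: rows with parent_id in {2} -> lam (id 3, lev 1), zeta (id 4, lev 1).
Iteration 2: lev < 1 fails for all current rows; recursion stops.
SUM(lev) = 0 + 1 + 1 = 2.

2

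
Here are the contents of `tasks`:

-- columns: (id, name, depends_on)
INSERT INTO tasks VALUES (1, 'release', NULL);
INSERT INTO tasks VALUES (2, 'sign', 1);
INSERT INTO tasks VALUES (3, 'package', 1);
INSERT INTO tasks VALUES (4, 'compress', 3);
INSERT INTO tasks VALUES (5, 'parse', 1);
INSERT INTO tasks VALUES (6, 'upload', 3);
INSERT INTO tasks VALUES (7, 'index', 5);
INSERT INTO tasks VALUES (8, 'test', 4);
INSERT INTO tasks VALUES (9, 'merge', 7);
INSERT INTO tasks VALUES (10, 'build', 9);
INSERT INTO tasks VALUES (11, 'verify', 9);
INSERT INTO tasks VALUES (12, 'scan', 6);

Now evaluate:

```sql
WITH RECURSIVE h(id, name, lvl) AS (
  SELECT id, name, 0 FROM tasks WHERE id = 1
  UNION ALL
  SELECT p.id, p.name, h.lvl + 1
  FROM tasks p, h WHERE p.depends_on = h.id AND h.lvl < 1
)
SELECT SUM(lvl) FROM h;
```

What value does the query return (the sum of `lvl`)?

Base: id=1 (release) at lvl 0.
Iteration 1: rows with depends_on in {1} -> sign (id 2, lvl 1), package (id 3, lvl 1), parse (id 5, lvl 1).
Iteration 2: lvl < 1 fails for all current rows; recursion stops.
SUM(lvl) = 0 + 1 + 1 + 1 = 3.

3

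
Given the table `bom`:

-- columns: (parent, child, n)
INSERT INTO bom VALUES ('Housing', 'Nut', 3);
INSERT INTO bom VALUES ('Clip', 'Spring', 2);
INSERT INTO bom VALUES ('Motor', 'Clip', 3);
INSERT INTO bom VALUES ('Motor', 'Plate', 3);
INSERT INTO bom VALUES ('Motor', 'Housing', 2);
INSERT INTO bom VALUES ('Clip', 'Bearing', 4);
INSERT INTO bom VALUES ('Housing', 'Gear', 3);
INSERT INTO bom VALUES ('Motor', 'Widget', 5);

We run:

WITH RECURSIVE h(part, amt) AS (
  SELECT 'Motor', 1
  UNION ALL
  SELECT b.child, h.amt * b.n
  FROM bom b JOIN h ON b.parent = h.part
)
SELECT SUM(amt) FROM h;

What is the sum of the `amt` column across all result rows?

44

Base: (Motor, amt=1).
Iteration 1: components of {Motor} -> Clip = 1*3 = 3, Housing = 1*2 = 2, Plate = 1*3 = 3, Widget = 1*5 = 5.
Iteration 2: components of {Clip,Housing,Plate,Widget} -> Bearing = 3*4 = 12, Gear = 2*3 = 6, Nut = 2*3 = 6, Spring = 3*2 = 6.
Iteration 3: no further components; recursion stops.
SUM(amt) = 1 + 3 + 5 + 3 + 2 + 6 + 12 + 6 + 6 = 44.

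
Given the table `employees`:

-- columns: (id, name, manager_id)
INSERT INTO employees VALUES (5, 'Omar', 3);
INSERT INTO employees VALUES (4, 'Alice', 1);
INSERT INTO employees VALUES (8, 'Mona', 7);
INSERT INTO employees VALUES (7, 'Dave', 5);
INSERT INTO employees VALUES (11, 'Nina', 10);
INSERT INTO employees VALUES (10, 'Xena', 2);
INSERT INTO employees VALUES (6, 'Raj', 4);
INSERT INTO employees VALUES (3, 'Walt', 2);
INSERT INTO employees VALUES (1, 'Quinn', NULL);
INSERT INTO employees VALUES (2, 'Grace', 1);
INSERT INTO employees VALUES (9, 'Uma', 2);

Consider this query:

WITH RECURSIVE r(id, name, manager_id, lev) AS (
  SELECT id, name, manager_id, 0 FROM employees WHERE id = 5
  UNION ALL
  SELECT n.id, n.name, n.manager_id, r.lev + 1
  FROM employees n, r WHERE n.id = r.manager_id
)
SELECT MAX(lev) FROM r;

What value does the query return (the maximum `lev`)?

3

Base: id=5 (Omar), manager_id=3, lev 0.
Iteration 1: join on id=3 -> Walt (id 3, manager_id=2, lev 1).
Iteration 2: join on id=2 -> Grace (id 2, manager_id=1, lev 2).
Iteration 3: join on id=1 -> Quinn (id 1, manager_id=NULL, lev 3).
Iteration 4: manager_id is NULL; no match; recursion stops.
lev values: 0, 1, 2, 3; the maximum is 3.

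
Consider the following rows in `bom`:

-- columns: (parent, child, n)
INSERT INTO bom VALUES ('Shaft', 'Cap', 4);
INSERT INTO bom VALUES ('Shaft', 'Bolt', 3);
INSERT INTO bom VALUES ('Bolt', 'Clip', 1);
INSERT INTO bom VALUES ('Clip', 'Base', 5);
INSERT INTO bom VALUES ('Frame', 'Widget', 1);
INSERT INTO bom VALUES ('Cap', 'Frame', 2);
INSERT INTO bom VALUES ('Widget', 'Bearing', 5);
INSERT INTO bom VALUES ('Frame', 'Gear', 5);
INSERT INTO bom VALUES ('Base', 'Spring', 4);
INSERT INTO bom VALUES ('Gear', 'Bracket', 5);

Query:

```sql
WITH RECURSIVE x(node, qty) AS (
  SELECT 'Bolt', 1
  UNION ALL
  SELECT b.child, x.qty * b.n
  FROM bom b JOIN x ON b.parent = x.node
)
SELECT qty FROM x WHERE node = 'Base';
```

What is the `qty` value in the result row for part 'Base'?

5

Base: (Bolt, qty=1).
Iteration 1: components of {Bolt} -> Clip = 1*1 = 1.
Iteration 2: components of {Clip} -> Base = 1*5 = 5.
Iteration 3: components of {Base} -> Spring = 5*4 = 20.
Iteration 4: no further components; recursion stops.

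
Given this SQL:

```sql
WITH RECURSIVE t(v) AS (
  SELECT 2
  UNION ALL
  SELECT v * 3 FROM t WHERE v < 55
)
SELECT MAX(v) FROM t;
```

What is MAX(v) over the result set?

162

Base: v=2.
Iteration 1: 2 < 55 holds -> v = 2 * 3 = 6.
Iteration 2: 6 < 55 holds -> v = 6 * 3 = 18.
Iteration 3: 18 < 55 holds -> v = 18 * 3 = 54.
Iteration 4: 54 < 55 holds -> v = 54 * 3 = 162.
Iteration 5: 162 < 55 fails; recursion stops.
v values: 2, 6, 18, 54, 162; the maximum is 162.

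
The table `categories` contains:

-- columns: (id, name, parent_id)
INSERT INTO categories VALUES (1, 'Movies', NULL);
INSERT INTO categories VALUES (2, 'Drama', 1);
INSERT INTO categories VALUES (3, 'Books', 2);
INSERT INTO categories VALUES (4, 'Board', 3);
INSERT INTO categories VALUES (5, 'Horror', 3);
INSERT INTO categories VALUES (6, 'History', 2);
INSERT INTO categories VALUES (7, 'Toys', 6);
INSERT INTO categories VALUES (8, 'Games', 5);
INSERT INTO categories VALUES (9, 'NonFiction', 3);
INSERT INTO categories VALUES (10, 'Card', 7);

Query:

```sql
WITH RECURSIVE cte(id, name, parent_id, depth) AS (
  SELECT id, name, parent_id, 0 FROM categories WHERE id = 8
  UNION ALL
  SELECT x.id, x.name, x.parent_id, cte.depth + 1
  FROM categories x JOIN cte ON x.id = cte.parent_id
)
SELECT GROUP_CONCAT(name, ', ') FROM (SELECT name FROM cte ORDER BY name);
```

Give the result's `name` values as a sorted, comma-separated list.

Books, Drama, Games, Horror, Movies

Base: id=8 (Games), parent_id=5, depth 0.
Iteration 1: join on id=5 -> Horror (id 5, parent_id=3, depth 1).
Iteration 2: join on id=3 -> Books (id 3, parent_id=2, depth 2).
Iteration 3: join on id=2 -> Drama (id 2, parent_id=1, depth 3).
Iteration 4: join on id=1 -> Movies (id 1, parent_id=NULL, depth 4).
Iteration 5: parent_id is NULL; no match; recursion stops.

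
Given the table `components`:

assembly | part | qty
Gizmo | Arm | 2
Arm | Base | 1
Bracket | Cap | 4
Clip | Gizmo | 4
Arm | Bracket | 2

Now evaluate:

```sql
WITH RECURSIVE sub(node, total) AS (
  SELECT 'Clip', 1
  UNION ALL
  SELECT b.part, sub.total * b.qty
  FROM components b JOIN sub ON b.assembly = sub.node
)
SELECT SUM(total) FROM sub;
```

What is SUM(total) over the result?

101

Base: (Clip, total=1).
Iteration 1: components of {Clip} -> Gizmo = 1*4 = 4.
Iteration 2: components of {Gizmo} -> Arm = 4*2 = 8.
Iteration 3: components of {Arm} -> Base = 8*1 = 8, Bracket = 8*2 = 16.
Iteration 4: components of {Base,Bracket} -> Cap = 16*4 = 64.
Iteration 5: no further components; recursion stops.
SUM(total) = 1 + 4 + 8 + 16 + 8 + 64 = 101.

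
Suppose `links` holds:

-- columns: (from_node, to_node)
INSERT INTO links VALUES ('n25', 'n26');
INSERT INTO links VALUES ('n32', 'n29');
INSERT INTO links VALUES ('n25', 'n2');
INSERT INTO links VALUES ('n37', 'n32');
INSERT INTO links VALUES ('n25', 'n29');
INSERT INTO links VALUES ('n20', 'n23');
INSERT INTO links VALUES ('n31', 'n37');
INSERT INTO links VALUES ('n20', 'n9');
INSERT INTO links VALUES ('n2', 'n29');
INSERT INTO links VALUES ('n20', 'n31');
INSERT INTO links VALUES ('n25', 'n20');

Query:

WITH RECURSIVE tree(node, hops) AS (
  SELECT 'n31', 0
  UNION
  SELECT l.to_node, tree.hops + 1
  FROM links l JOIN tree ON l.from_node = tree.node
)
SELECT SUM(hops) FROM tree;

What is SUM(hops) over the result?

6

Base: (n31, hops=0).
Iteration 1: edges from {n31} -> (n37, hops=1).
Iteration 2: edges from {n37} -> (n32, hops=2).
Iteration 3: edges from {n32} -> (n29, hops=3).
Iteration 4: no outgoing edges from {n29}; recursion stops.
SUM(hops) = 0 + 1 + 2 + 3 = 6.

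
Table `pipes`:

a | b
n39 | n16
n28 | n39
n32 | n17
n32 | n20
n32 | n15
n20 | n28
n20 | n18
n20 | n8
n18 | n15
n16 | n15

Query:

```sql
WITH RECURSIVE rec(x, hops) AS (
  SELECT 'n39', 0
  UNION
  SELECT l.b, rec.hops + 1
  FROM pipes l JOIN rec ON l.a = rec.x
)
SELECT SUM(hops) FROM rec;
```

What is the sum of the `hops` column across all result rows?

Base: (n39, hops=0).
Iteration 1: edges from {n39} -> (n16, hops=1).
Iteration 2: edges from {n16} -> (n15, hops=2).
Iteration 3: no outgoing edges from {n15}; recursion stops.
SUM(hops) = 0 + 1 + 2 = 3.

3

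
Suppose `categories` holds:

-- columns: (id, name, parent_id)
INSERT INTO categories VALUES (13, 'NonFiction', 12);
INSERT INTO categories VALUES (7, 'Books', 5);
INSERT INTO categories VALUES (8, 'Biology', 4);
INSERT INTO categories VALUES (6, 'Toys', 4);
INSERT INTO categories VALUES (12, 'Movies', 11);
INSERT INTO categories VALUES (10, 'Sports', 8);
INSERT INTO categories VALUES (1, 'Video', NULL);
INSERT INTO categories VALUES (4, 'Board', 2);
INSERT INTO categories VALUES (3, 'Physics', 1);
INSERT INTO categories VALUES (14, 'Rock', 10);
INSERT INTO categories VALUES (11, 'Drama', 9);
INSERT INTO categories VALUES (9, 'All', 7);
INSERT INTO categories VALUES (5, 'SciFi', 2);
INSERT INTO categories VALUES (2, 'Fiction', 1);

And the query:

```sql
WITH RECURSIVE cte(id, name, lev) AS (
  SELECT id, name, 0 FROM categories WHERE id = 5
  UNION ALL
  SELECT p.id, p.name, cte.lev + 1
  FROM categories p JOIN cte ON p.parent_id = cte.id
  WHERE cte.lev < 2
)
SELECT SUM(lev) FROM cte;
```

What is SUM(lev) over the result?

Base: id=5 (SciFi) at lev 0.
Iteration 1: rows with parent_id in {5} -> Books (id 7, lev 1).
Iteration 2: rows with parent_id in {7} -> All (id 9, lev 2).
Iteration 3: lev < 2 fails for all current rows; recursion stops.
SUM(lev) = 0 + 1 + 2 = 3.

3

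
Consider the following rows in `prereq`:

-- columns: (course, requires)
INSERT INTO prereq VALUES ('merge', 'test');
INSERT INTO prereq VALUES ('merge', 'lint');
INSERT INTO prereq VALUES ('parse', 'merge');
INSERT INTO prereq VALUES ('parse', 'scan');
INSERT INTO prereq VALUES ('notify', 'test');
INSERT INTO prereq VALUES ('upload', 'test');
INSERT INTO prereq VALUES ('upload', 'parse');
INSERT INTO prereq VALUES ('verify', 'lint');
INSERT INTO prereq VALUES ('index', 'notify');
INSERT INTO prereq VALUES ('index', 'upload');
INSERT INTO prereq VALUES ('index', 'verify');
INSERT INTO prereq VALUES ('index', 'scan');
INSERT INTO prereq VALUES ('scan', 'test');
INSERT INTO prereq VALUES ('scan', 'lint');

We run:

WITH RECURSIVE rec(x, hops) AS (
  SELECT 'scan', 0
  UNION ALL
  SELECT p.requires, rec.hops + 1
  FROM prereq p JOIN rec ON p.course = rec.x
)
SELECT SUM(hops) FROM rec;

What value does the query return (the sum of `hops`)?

2

Base: (scan, hops=0).
Iteration 1: edges from {scan} -> (lint, hops=1), (test, hops=1).
Iteration 2: no outgoing edges from {lint,test}; recursion stops.
SUM(hops) = 0 + 1 + 1 = 2.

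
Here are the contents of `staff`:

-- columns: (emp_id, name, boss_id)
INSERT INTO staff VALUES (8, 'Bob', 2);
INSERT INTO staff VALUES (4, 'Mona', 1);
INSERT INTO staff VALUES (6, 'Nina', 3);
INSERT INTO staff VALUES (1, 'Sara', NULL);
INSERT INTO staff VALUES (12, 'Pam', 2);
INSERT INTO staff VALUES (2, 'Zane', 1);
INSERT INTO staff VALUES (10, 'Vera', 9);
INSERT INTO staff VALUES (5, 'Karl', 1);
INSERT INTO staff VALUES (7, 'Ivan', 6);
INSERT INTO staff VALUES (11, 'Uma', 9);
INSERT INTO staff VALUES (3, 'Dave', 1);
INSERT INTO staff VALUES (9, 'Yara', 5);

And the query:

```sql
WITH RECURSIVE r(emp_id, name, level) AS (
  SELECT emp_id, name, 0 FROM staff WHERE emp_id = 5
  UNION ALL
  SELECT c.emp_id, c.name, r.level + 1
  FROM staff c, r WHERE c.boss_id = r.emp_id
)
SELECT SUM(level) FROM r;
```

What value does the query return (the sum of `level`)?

5

Base: emp_id=5 (Karl) at level 0.
Iteration 1: rows with boss_id in {5} -> Yara (id 9, level 1).
Iteration 2: rows with boss_id in {9} -> Vera (id 10, level 2), Uma (id 11, level 2).
Iteration 3: no rows with boss_id in {10,11}; recursion stops.
SUM(level) = 0 + 1 + 2 + 2 = 5.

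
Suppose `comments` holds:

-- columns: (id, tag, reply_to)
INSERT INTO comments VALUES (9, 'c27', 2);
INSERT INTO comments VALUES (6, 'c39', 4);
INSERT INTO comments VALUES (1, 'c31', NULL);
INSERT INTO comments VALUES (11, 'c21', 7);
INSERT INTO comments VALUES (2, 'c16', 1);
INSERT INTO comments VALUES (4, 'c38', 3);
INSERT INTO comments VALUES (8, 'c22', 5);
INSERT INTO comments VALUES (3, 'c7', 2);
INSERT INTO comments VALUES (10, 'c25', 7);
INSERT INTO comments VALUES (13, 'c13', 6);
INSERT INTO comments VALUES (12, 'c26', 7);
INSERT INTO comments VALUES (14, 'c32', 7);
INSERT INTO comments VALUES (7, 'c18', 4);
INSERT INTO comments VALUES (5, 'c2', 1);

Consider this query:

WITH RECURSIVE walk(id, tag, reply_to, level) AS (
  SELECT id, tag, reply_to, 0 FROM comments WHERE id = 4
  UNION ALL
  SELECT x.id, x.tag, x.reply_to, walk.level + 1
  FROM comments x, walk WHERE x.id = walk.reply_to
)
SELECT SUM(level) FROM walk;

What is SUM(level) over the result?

6

Base: id=4 (c38), reply_to=3, level 0.
Iteration 1: join on id=3 -> c7 (id 3, reply_to=2, level 1).
Iteration 2: join on id=2 -> c16 (id 2, reply_to=1, level 2).
Iteration 3: join on id=1 -> c31 (id 1, reply_to=NULL, level 3).
Iteration 4: reply_to is NULL; no match; recursion stops.
SUM(level) = 0 + 1 + 2 + 3 = 6.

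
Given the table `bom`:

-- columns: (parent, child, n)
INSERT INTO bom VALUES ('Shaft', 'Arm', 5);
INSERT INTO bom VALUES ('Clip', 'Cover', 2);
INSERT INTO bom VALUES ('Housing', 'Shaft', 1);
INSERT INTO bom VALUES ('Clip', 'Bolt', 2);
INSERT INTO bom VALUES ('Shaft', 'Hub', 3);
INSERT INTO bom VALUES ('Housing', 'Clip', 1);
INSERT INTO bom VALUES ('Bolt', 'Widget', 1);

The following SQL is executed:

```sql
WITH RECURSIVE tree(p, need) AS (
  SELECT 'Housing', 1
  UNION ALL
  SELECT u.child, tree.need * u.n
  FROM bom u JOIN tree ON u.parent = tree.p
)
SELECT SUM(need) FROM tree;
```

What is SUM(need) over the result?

Base: (Housing, need=1).
Iteration 1: components of {Housing} -> Clip = 1*1 = 1, Shaft = 1*1 = 1.
Iteration 2: components of {Clip,Shaft} -> Arm = 1*5 = 5, Bolt = 1*2 = 2, Cover = 1*2 = 2, Hub = 1*3 = 3.
Iteration 3: components of {Arm,Bolt,Cover,Hub} -> Widget = 2*1 = 2.
Iteration 4: no further components; recursion stops.
SUM(need) = 1 + 1 + 1 + 2 + 2 + 3 + 5 + 2 = 17.

17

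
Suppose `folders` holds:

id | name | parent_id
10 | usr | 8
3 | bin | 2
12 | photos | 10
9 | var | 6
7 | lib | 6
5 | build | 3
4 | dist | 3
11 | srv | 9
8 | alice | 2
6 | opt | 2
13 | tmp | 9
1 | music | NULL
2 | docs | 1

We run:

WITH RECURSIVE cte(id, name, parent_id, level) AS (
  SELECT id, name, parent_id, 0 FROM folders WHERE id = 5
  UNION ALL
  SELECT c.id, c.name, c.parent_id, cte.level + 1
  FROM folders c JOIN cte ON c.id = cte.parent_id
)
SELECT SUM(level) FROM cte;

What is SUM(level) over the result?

6

Base: id=5 (build), parent_id=3, level 0.
Iteration 1: join on id=3 -> bin (id 3, parent_id=2, level 1).
Iteration 2: join on id=2 -> docs (id 2, parent_id=1, level 2).
Iteration 3: join on id=1 -> music (id 1, parent_id=NULL, level 3).
Iteration 4: parent_id is NULL; no match; recursion stops.
SUM(level) = 0 + 1 + 2 + 3 = 6.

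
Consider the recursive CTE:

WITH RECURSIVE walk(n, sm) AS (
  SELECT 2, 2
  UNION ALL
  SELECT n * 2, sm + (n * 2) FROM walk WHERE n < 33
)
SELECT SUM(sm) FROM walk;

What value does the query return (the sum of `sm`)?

Base: n=2, sm=2.
Iteration 1: 2 < 33 holds -> n = 2 * 2 = 4, sm = 2 + 4 = 6.
Iteration 2: 4 < 33 holds -> n = 4 * 2 = 8, sm = 6 + 8 = 14.
Iteration 3: 8 < 33 holds -> n = 8 * 2 = 16, sm = 14 + 16 = 30.
Iteration 4: 16 < 33 holds -> n = 16 * 2 = 32, sm = 30 + 32 = 62.
Iteration 5: 32 < 33 holds -> n = 32 * 2 = 64, sm = 62 + 64 = 126.
Iteration 6: 64 < 33 fails; recursion stops.
SUM(sm) = 2 + 6 + 14 + 30 + 62 + 126 = 240.

240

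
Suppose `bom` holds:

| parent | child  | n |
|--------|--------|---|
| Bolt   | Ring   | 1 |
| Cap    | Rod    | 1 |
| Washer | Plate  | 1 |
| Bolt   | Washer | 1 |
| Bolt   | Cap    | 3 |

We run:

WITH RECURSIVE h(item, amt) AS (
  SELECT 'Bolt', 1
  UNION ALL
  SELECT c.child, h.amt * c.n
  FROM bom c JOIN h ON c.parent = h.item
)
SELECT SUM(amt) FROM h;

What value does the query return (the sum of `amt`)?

10

Base: (Bolt, amt=1).
Iteration 1: components of {Bolt} -> Cap = 1*3 = 3, Ring = 1*1 = 1, Washer = 1*1 = 1.
Iteration 2: components of {Cap,Ring,Washer} -> Plate = 1*1 = 1, Rod = 3*1 = 3.
Iteration 3: no further components; recursion stops.
SUM(amt) = 1 + 3 + 1 + 1 + 3 + 1 = 10.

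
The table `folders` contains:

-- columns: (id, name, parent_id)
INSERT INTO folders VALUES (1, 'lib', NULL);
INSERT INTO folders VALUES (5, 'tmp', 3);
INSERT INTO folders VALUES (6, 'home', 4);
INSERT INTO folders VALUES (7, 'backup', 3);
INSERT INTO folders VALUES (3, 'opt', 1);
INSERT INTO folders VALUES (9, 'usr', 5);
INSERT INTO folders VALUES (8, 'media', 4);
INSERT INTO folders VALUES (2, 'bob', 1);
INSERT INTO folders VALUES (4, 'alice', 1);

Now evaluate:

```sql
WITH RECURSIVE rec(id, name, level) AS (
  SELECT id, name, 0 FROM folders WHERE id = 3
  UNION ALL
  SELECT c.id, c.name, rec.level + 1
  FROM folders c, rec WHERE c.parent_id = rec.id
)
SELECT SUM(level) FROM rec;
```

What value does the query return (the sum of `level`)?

4

Base: id=3 (opt) at level 0.
Iteration 1: rows with parent_id in {3} -> tmp (id 5, level 1), backup (id 7, level 1).
Iteration 2: rows with parent_id in {5,7} -> usr (id 9, level 2).
Iteration 3: no rows with parent_id in {9}; recursion stops.
SUM(level) = 0 + 1 + 1 + 2 = 4.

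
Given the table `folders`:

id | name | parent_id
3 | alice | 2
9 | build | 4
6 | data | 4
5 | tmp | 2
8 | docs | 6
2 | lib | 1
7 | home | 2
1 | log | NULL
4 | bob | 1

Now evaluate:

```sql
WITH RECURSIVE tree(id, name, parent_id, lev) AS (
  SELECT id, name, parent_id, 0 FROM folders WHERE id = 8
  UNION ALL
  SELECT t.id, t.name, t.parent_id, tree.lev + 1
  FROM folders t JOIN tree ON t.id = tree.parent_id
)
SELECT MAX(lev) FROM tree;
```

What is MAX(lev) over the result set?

Base: id=8 (docs), parent_id=6, lev 0.
Iteration 1: join on id=6 -> data (id 6, parent_id=4, lev 1).
Iteration 2: join on id=4 -> bob (id 4, parent_id=1, lev 2).
Iteration 3: join on id=1 -> log (id 1, parent_id=NULL, lev 3).
Iteration 4: parent_id is NULL; no match; recursion stops.
lev values: 0, 1, 2, 3; the maximum is 3.

3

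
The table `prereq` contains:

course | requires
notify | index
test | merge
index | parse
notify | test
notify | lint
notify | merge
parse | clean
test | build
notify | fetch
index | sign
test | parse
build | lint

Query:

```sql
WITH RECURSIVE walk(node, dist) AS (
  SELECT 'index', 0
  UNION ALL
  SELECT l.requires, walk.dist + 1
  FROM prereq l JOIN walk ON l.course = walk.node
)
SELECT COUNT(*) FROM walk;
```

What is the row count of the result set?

Base: (index, dist=0).
Iteration 1: edges from {index} -> (parse, dist=1), (sign, dist=1).
Iteration 2: edges from {parse,sign} -> (clean, dist=2).
Iteration 3: no outgoing edges from {clean}; recursion stops.
Total rows emitted: 4.

4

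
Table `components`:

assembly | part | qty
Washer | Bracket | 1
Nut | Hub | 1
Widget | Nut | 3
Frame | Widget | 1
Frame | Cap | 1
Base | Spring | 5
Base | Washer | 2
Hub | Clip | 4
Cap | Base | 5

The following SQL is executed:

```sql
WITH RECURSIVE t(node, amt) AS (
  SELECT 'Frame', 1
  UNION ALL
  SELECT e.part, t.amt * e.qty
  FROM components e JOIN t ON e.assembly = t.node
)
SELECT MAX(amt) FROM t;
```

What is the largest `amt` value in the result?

25

Base: (Frame, amt=1).
Iteration 1: components of {Frame} -> Cap = 1*1 = 1, Widget = 1*1 = 1.
Iteration 2: components of {Cap,Widget} -> Base = 1*5 = 5, Nut = 1*3 = 3.
Iteration 3: components of {Base,Nut} -> Hub = 3*1 = 3, Spring = 5*5 = 25, Washer = 5*2 = 10.
Iteration 4: components of {Hub,Spring,Washer} -> Bracket = 10*1 = 10, Clip = 3*4 = 12.
Iteration 5: no further components; recursion stops.
amt values: 1, 1, 1, 3, 5, 3, 25, 10, 12, 10; the maximum is 25.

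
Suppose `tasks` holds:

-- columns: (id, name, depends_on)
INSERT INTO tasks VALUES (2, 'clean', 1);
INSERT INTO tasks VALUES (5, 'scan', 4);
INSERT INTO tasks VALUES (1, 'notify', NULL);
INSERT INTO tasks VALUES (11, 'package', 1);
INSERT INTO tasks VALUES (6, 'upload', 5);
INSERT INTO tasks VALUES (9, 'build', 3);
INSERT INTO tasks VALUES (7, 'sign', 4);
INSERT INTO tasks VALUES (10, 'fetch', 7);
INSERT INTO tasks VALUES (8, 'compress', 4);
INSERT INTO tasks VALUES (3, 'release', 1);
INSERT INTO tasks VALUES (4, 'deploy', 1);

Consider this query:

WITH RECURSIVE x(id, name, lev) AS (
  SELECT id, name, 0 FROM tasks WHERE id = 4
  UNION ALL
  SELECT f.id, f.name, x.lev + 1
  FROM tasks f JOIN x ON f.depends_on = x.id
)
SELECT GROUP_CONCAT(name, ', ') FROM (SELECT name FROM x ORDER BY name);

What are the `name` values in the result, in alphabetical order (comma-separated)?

Base: id=4 (deploy) at lev 0.
Iteration 1: rows with depends_on in {4} -> scan (id 5, lev 1), sign (id 7, lev 1), compress (id 8, lev 1).
Iteration 2: rows with depends_on in {5,7,8} -> upload (id 6, lev 2), fetch (id 10, lev 2).
Iteration 3: no rows with depends_on in {6,10}; recursion stops.

compress, deploy, fetch, scan, sign, upload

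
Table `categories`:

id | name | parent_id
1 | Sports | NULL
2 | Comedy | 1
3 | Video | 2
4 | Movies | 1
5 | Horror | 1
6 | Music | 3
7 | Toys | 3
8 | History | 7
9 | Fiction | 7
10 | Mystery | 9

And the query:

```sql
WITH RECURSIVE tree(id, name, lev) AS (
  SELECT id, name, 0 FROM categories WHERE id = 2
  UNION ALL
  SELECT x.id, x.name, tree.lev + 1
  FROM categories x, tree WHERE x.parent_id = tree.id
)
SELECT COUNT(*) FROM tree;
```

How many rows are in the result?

Base: id=2 (Comedy) at lev 0.
Iteration 1: rows with parent_id in {2} -> Video (id 3, lev 1).
Iteration 2: rows with parent_id in {3} -> Music (id 6, lev 2), Toys (id 7, lev 2).
Iteration 3: rows with parent_id in {6,7} -> History (id 8, lev 3), Fiction (id 9, lev 3).
Iteration 4: rows with parent_id in {8,9} -> Mystery (id 10, lev 4).
Iteration 5: no rows with parent_id in {10}; recursion stops.
Total rows emitted: 7.

7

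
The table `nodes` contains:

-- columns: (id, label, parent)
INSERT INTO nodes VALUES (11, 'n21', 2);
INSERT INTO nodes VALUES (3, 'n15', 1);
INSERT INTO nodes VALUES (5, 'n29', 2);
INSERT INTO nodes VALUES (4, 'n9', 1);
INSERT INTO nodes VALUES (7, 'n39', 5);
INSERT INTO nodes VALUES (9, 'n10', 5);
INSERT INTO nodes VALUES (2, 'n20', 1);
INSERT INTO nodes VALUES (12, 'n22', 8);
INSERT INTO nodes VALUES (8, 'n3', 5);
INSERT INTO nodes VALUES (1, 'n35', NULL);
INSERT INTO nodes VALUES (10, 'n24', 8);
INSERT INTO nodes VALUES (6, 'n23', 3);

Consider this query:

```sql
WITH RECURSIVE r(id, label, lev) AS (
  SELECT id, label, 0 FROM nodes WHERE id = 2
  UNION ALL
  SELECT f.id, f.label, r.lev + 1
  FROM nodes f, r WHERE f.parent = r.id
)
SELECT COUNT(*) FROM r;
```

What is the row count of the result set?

Base: id=2 (n20) at lev 0.
Iteration 1: rows with parent in {2} -> n29 (id 5, lev 1), n21 (id 11, lev 1).
Iteration 2: rows with parent in {5,11} -> n39 (id 7, lev 2), n3 (id 8, lev 2), n10 (id 9, lev 2).
Iteration 3: rows with parent in {7,8,9} -> n24 (id 10, lev 3), n22 (id 12, lev 3).
Iteration 4: no rows with parent in {10,12}; recursion stops.
Total rows emitted: 8.

8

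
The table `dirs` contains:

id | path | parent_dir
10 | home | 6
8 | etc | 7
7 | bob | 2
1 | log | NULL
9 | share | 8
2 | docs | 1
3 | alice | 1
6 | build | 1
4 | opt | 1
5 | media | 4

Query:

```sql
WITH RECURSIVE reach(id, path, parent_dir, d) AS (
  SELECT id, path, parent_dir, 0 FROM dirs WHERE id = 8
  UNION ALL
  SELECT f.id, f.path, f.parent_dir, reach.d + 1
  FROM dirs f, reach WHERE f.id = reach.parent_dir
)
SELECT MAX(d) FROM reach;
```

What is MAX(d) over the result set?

Base: id=8 (etc), parent_dir=7, d 0.
Iteration 1: join on id=7 -> bob (id 7, parent_dir=2, d 1).
Iteration 2: join on id=2 -> docs (id 2, parent_dir=1, d 2).
Iteration 3: join on id=1 -> log (id 1, parent_dir=NULL, d 3).
Iteration 4: parent_dir is NULL; no match; recursion stops.
d values: 0, 1, 2, 3; the maximum is 3.

3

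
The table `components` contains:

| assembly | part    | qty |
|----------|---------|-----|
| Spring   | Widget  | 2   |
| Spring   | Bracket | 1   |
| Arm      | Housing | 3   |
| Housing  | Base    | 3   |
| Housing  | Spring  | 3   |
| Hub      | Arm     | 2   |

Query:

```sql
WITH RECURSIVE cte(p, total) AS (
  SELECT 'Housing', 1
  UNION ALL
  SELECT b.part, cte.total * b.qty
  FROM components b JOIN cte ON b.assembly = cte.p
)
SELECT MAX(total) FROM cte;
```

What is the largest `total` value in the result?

Base: (Housing, total=1).
Iteration 1: components of {Housing} -> Base = 1*3 = 3, Spring = 1*3 = 3.
Iteration 2: components of {Base,Spring} -> Bracket = 3*1 = 3, Widget = 3*2 = 6.
Iteration 3: no further components; recursion stops.
total values: 1, 3, 3, 6, 3; the maximum is 6.

6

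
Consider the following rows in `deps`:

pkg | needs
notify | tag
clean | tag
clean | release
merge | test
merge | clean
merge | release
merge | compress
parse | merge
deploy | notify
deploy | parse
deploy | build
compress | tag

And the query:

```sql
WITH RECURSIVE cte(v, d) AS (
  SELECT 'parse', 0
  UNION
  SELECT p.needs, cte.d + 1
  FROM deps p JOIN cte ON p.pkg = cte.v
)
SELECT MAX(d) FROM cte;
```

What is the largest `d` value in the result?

Base: (parse, d=0).
Iteration 1: edges from {parse} -> (merge, d=1).
Iteration 2: edges from {merge} -> (clean, d=2), (compress, d=2), (release, d=2), (test, d=2).
Iteration 3: edges from {clean,compress,release,test} -> (release, d=3), (tag, d=3). [UNION drops 1 duplicate row(s)]
Iteration 4: no outgoing edges from {release,tag}; recursion stops.
d values: 0, 1, 2, 2, 2, 2, 3, 3; the maximum is 3.

3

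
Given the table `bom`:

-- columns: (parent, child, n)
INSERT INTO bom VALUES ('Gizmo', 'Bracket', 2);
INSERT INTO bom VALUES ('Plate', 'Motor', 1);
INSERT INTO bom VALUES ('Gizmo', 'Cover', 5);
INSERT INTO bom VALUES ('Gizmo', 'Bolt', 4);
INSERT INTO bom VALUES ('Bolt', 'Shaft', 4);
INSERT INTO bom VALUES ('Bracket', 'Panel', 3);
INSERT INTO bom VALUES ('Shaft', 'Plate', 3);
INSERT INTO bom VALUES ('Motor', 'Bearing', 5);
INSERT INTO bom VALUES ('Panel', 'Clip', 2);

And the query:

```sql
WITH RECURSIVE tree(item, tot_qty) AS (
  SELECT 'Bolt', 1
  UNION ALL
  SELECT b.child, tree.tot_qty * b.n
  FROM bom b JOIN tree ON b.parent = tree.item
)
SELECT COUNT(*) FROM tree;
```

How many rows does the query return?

5

Base: (Bolt, tot_qty=1).
Iteration 1: components of {Bolt} -> Shaft = 1*4 = 4.
Iteration 2: components of {Shaft} -> Plate = 4*3 = 12.
Iteration 3: components of {Plate} -> Motor = 12*1 = 12.
Iteration 4: components of {Motor} -> Bearing = 12*5 = 60.
Iteration 5: no further components; recursion stops.
Total rows emitted: 5.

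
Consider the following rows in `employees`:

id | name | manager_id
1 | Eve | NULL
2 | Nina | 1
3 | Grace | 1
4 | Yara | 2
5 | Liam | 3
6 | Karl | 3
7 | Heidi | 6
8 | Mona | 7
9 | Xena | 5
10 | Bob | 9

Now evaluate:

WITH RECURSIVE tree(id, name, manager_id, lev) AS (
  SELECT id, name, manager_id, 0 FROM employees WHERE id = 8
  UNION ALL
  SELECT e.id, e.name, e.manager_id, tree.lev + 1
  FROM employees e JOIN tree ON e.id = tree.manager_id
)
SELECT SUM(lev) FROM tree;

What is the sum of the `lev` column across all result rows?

10

Base: id=8 (Mona), manager_id=7, lev 0.
Iteration 1: join on id=7 -> Heidi (id 7, manager_id=6, lev 1).
Iteration 2: join on id=6 -> Karl (id 6, manager_id=3, lev 2).
Iteration 3: join on id=3 -> Grace (id 3, manager_id=1, lev 3).
Iteration 4: join on id=1 -> Eve (id 1, manager_id=NULL, lev 4).
Iteration 5: manager_id is NULL; no match; recursion stops.
SUM(lev) = 0 + 1 + 2 + 3 + 4 = 10.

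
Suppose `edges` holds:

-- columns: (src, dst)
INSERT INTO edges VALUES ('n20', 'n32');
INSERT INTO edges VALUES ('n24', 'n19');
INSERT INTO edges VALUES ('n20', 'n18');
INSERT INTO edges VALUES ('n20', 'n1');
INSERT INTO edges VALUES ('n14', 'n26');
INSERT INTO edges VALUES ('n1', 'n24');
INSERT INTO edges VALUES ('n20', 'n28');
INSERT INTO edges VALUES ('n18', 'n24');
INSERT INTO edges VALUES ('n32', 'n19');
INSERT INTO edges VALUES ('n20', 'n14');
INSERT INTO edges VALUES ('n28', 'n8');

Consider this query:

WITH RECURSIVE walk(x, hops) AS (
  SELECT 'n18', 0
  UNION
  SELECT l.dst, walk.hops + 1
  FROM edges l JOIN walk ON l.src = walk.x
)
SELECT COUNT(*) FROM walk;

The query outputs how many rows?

3

Base: (n18, hops=0).
Iteration 1: edges from {n18} -> (n24, hops=1).
Iteration 2: edges from {n24} -> (n19, hops=2).
Iteration 3: no outgoing edges from {n19}; recursion stops.
Total rows emitted: 3.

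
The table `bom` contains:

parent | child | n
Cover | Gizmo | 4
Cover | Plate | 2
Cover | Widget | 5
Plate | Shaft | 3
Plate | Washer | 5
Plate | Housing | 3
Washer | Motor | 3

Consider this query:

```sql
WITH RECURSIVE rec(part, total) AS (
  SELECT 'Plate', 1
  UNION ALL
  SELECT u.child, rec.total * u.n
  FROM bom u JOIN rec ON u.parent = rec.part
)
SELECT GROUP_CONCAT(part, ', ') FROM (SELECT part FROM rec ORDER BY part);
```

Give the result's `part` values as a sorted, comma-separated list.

Base: (Plate, total=1).
Iteration 1: components of {Plate} -> Housing = 1*3 = 3, Shaft = 1*3 = 3, Washer = 1*5 = 5.
Iteration 2: components of {Housing,Shaft,Washer} -> Motor = 5*3 = 15.
Iteration 3: no further components; recursion stops.

Housing, Motor, Plate, Shaft, Washer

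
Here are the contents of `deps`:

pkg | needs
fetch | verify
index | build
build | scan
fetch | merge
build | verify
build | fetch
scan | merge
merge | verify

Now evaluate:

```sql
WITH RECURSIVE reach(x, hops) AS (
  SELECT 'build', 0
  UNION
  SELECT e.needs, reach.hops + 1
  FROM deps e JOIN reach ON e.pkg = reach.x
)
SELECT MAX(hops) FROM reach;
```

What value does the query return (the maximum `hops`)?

3

Base: (build, hops=0).
Iteration 1: edges from {build} -> (fetch, hops=1), (scan, hops=1), (verify, hops=1).
Iteration 2: edges from {fetch,scan,verify} -> (merge, hops=2), (verify, hops=2). [UNION drops 1 duplicate row(s)]
Iteration 3: edges from {merge,verify} -> (verify, hops=3).
Iteration 4: no outgoing edges from {verify}; recursion stops.
hops values: 0, 1, 1, 1, 2, 2, 3; the maximum is 3.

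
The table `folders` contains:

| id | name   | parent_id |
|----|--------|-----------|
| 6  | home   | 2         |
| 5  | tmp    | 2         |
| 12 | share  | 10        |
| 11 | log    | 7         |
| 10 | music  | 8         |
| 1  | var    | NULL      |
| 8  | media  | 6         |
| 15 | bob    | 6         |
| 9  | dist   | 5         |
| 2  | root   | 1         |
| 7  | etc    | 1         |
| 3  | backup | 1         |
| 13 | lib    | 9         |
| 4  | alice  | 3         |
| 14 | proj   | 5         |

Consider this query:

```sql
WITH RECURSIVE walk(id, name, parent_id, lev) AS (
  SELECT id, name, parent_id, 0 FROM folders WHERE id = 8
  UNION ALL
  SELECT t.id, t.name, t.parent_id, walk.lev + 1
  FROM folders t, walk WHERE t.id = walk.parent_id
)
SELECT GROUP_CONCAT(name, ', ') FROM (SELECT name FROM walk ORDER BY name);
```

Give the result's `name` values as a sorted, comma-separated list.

Base: id=8 (media), parent_id=6, lev 0.
Iteration 1: join on id=6 -> home (id 6, parent_id=2, lev 1).
Iteration 2: join on id=2 -> root (id 2, parent_id=1, lev 2).
Iteration 3: join on id=1 -> var (id 1, parent_id=NULL, lev 3).
Iteration 4: parent_id is NULL; no match; recursion stops.

home, media, root, var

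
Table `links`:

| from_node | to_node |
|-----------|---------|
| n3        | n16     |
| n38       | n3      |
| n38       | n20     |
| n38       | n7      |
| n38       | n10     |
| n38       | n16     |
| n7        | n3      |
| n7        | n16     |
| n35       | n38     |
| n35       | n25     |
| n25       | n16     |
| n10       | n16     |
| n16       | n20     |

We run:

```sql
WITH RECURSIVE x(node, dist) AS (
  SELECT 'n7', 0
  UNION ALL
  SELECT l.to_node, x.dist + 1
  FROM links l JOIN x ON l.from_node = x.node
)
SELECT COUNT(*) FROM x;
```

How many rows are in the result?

Base: (n7, dist=0).
Iteration 1: edges from {n7} -> (n16, dist=1), (n3, dist=1).
Iteration 2: edges from {n16,n3} -> (n16, dist=2), (n20, dist=2).
Iteration 3: edges from {n16,n20} -> (n20, dist=3).
Iteration 4: no outgoing edges from {n20}; recursion stops.
Total rows emitted: 6.

6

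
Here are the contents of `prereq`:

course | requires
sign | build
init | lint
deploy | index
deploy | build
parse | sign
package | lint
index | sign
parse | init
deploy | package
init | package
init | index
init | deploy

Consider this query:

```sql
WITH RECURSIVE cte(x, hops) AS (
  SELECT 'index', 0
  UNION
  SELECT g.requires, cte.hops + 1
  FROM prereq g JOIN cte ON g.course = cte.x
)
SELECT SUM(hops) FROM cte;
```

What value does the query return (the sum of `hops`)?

3

Base: (index, hops=0).
Iteration 1: edges from {index} -> (sign, hops=1).
Iteration 2: edges from {sign} -> (build, hops=2).
Iteration 3: no outgoing edges from {build}; recursion stops.
SUM(hops) = 0 + 1 + 2 = 3.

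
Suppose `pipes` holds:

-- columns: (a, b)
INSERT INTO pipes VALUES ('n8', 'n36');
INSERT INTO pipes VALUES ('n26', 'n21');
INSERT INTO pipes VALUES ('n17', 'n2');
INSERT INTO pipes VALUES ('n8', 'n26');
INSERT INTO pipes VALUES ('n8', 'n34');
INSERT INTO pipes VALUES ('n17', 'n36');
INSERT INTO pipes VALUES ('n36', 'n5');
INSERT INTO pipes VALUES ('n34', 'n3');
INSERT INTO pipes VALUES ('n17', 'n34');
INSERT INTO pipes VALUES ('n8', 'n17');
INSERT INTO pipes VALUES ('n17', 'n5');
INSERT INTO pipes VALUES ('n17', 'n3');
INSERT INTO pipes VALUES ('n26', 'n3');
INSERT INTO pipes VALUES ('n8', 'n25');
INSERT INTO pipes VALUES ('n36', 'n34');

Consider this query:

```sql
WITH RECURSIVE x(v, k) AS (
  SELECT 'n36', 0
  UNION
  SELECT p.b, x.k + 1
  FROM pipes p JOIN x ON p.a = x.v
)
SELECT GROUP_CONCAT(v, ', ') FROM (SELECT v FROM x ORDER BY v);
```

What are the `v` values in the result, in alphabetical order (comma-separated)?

n3, n34, n36, n5

Base: (n36, k=0).
Iteration 1: edges from {n36} -> (n34, k=1), (n5, k=1).
Iteration 2: edges from {n34,n5} -> (n3, k=2).
Iteration 3: no outgoing edges from {n3}; recursion stops.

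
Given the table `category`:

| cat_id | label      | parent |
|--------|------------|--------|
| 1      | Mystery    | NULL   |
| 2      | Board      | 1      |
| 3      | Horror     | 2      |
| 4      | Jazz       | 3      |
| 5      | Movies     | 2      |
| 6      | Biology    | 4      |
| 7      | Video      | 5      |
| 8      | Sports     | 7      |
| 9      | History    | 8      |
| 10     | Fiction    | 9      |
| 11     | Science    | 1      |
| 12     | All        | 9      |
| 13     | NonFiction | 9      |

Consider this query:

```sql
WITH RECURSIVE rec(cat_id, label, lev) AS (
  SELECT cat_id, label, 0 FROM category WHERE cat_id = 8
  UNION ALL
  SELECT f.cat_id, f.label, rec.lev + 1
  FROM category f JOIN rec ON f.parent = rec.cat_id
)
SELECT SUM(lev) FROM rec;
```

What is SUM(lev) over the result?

7

Base: cat_id=8 (Sports) at lev 0.
Iteration 1: rows with parent in {8} -> History (id 9, lev 1).
Iteration 2: rows with parent in {9} -> Fiction (id 10, lev 2), All (id 12, lev 2), NonFiction (id 13, lev 2).
Iteration 3: no rows with parent in {10,12,13}; recursion stops.
SUM(lev) = 0 + 1 + 2 + 2 + 2 = 7.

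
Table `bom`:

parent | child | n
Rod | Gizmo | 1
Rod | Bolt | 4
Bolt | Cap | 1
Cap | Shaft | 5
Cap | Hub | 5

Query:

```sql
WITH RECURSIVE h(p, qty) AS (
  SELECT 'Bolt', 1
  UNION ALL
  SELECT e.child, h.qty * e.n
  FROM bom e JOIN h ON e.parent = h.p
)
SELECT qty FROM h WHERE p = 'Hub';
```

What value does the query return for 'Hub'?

Base: (Bolt, qty=1).
Iteration 1: components of {Bolt} -> Cap = 1*1 = 1.
Iteration 2: components of {Cap} -> Hub = 1*5 = 5, Shaft = 1*5 = 5.
Iteration 3: no further components; recursion stops.

5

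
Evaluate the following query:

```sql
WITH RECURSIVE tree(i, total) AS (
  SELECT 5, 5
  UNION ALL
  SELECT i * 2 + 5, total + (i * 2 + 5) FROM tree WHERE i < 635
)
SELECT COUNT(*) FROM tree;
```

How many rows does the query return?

Base: i=5, total=5.
Iteration 1: 5 < 635 holds -> i = 5 * 2 + 5 = 15, total = 5 + 15 = 20.
Iteration 2: 15 < 635 holds -> i = 15 * 2 + 5 = 35, total = 20 + 35 = 55.
Iteration 3: 35 < 635 holds -> i = 35 * 2 + 5 = 75, total = 55 + 75 = 130.
Iteration 4: 75 < 635 holds -> i = 75 * 2 + 5 = 155, total = 130 + 155 = 285.
Iteration 5: 155 < 635 holds -> i = 155 * 2 + 5 = 315, total = 285 + 315 = 600.
Iteration 6: 315 < 635 holds -> i = 315 * 2 + 5 = 635, total = 600 + 635 = 1235.
Iteration 7: 635 < 635 fails; recursion stops.
Total rows emitted: 7.

7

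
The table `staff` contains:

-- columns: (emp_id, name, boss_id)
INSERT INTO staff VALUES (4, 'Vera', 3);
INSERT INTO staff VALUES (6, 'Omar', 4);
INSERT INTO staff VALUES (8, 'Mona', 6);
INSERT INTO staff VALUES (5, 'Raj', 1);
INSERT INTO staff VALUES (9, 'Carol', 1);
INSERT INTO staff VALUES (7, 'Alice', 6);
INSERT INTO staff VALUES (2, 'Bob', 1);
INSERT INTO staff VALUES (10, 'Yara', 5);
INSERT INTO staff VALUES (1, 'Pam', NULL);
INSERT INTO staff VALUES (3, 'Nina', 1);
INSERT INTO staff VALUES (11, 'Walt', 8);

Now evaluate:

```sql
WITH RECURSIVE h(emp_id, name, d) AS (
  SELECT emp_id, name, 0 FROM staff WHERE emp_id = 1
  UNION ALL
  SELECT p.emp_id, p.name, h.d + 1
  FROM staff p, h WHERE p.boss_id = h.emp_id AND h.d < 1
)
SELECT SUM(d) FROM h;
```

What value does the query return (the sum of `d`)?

4

Base: emp_id=1 (Pam) at d 0.
Iteration 1: rows with boss_id in {1} -> Bob (id 2, d 1), Nina (id 3, d 1), Raj (id 5, d 1), Carol (id 9, d 1).
Iteration 2: d < 1 fails for all current rows; recursion stops.
SUM(d) = 0 + 1 + 1 + 1 + 1 = 4.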